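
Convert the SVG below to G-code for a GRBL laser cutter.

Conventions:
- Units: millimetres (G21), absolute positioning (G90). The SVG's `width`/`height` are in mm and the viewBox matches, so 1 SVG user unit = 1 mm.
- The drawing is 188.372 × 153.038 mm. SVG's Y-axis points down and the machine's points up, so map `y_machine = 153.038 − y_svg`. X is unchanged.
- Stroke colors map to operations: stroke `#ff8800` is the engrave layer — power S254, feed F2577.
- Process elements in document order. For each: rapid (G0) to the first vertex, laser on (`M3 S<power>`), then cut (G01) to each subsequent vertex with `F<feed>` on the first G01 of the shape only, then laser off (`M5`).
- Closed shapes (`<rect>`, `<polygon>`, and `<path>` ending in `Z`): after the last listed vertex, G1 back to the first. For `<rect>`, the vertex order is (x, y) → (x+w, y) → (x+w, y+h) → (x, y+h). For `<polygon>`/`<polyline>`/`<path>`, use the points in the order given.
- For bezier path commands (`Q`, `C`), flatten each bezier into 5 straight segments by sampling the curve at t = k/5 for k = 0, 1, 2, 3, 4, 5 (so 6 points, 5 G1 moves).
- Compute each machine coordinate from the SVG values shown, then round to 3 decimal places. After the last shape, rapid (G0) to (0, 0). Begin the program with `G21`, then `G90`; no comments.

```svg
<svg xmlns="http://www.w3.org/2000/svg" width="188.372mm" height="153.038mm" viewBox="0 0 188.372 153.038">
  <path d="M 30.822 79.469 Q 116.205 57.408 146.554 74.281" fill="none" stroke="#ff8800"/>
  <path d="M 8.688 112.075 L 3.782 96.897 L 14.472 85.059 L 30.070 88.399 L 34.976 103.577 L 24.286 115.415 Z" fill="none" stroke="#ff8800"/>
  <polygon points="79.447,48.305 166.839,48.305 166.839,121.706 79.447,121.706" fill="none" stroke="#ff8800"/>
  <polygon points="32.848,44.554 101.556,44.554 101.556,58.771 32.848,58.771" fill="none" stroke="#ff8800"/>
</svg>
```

Since the viewBox matches the mm dimensions, user units are millimetres directly. The only transform is the Y-flip y_m = 153.038 − y_svg.

Shape 1 is a quadratic bezier drawn with `<path>`. Its stroke #ff8800 means engrave at S254, F2577. After flipping Y the toolpath is (30.822,73.569) → (62.774,80.836) → (90.323,84.988) → (113.469,86.026) → (132.213,83.949) → (146.554,78.757).

Shape 2 is a regular polygon drawn with `<path>`. Its stroke #ff8800 means engrave at S254, F2577. After flipping Y the toolpath is (8.688,40.963) → (3.782,56.141) → (14.472,67.979) → (30.070,64.639) → (34.976,49.461) → (24.286,37.623) → (8.688,40.963), returning to the start.

Shape 3 is a rectangle drawn with `<polygon>`. Its stroke #ff8800 means engrave at S254, F2577. After flipping Y the toolpath is (79.447,104.733) → (166.839,104.733) → (166.839,31.332) → (79.447,31.332) → (79.447,104.733), returning to the start.

Shape 4 is a rectangle drawn with `<polygon>`. Its stroke #ff8800 means engrave at S254, F2577. After flipping Y the toolpath is (32.848,108.484) → (101.556,108.484) → (101.556,94.267) → (32.848,94.267) → (32.848,108.484), returning to the start.

G21
G90
G0 X30.822 Y73.569
M3 S254
G01 X62.774 Y80.836 F2577
G01 X90.323 Y84.988
G01 X113.469 Y86.026
G01 X132.213 Y83.949
G01 X146.554 Y78.757
M5
G0 X8.688 Y40.963
M3 S254
G01 X3.782 Y56.141 F2577
G01 X14.472 Y67.979
G01 X30.070 Y64.639
G01 X34.976 Y49.461
G01 X24.286 Y37.623
G01 X8.688 Y40.963
M5
G0 X79.447 Y104.733
M3 S254
G01 X166.839 Y104.733 F2577
G01 X166.839 Y31.332
G01 X79.447 Y31.332
G01 X79.447 Y104.733
M5
G0 X32.848 Y108.484
M3 S254
G01 X101.556 Y108.484 F2577
G01 X101.556 Y94.267
G01 X32.848 Y94.267
G01 X32.848 Y108.484
M5
G0 X0.000 Y0.000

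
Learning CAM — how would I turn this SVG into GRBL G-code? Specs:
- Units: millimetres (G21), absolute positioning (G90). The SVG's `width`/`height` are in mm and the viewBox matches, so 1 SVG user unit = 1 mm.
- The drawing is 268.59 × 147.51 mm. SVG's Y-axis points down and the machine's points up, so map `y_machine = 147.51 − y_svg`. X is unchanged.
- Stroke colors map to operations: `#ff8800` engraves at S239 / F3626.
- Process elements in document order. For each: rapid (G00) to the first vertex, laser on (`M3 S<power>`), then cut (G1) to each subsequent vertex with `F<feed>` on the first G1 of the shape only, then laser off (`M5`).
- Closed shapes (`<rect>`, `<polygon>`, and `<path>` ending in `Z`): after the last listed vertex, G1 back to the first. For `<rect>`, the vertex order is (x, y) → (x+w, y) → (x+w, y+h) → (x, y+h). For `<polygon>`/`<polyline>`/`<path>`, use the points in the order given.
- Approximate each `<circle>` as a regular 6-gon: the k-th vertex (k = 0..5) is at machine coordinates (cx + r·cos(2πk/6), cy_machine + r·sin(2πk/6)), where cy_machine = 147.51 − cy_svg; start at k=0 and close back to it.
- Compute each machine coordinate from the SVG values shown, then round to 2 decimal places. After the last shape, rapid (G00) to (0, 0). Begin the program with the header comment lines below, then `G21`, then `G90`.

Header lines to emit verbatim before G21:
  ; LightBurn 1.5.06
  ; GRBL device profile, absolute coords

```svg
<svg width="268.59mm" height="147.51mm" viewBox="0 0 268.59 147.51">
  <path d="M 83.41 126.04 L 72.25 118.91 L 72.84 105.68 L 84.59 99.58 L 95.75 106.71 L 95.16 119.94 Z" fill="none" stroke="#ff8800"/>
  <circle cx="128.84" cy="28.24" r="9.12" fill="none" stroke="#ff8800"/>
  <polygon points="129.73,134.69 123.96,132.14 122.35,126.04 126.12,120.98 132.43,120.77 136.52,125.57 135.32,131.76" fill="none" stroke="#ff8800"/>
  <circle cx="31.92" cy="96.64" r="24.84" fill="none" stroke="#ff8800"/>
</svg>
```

; LightBurn 1.5.06
; GRBL device profile, absolute coords
G21
G90
G00 X83.41 Y21.47
M3 S239
G1 X72.25 Y28.60 F3626
G1 X72.84 Y41.83
G1 X84.59 Y47.93
G1 X95.75 Y40.80
G1 X95.16 Y27.57
G1 X83.41 Y21.47
M5
G00 X137.96 Y119.27
M3 S239
G1 X133.40 Y127.17 F3626
G1 X124.28 Y127.17
G1 X119.72 Y119.27
G1 X124.28 Y111.37
G1 X133.40 Y111.37
G1 X137.96 Y119.27
M5
G00 X129.73 Y12.82
M3 S239
G1 X123.96 Y15.37 F3626
G1 X122.35 Y21.47
G1 X126.12 Y26.53
G1 X132.43 Y26.74
G1 X136.52 Y21.94
G1 X135.32 Y15.75
G1 X129.73 Y12.82
M5
G00 X56.76 Y50.87
M3 S239
G1 X44.34 Y72.38 F3626
G1 X19.50 Y72.38
G1 X7.08 Y50.87
G1 X19.50 Y29.36
G1 X44.34 Y29.36
G1 X56.76 Y50.87
M5
G00 X0.00 Y0.00

viewBox `0 0 268.59 147.51` with mm width/height → 1 unit = 1 mm. Flip: y_m = 147.51 − y_svg.

**Shape 1** — `<path>` regular polygon, stroke `#ff8800` → engrave (S239, F3626). Machine vertices: (83.41,21.47) → (72.25,28.60) → (72.84,41.83) → (84.59,47.93) → (95.75,40.80) → (95.16,27.57) → (83.41,21.47). Closed: final G1 returns to the first vertex.

**Shape 2** — `<circle>` circle, stroke `#ff8800` → engrave (S239, F3626). Machine vertices: (137.96,119.27) → (133.40,127.17) → (124.28,127.17) → (119.72,119.27) → (124.28,111.37) → (133.40,111.37) → (137.96,119.27). Closed: final G1 returns to the first vertex.

**Shape 3** — `<polygon>` regular polygon, stroke `#ff8800` → engrave (S239, F3626). Machine vertices: (129.73,12.82) → (123.96,15.37) → (122.35,21.47) → (126.12,26.53) → (132.43,26.74) → (136.52,21.94) → (135.32,15.75) → (129.73,12.82). Closed: final G1 returns to the first vertex.

**Shape 4** — `<circle>` circle, stroke `#ff8800` → engrave (S239, F3626). Machine vertices: (56.76,50.87) → (44.34,72.38) → (19.50,72.38) → (7.08,50.87) → (19.50,29.36) → (44.34,29.36) → (56.76,50.87). Closed: final G1 returns to the first vertex.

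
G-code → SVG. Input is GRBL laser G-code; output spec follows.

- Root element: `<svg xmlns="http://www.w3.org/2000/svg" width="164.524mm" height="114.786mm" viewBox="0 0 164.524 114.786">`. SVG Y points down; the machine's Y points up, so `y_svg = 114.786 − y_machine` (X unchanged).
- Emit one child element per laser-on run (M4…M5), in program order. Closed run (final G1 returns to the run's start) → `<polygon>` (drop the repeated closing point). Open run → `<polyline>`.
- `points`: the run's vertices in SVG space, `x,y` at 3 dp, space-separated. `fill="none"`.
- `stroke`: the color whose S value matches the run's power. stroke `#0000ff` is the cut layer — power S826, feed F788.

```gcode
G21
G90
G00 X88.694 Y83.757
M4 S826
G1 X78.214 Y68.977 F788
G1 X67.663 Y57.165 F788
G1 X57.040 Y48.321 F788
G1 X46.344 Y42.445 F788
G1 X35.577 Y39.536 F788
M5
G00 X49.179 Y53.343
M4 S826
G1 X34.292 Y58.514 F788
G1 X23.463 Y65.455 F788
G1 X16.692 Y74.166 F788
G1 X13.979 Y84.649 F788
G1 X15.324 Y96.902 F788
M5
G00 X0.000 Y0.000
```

<svg xmlns="http://www.w3.org/2000/svg" width="164.524mm" height="114.786mm" viewBox="0 0 164.524 114.786">
  <polyline points="88.694,31.029 78.214,45.809 67.663,57.621 57.040,66.465 46.344,72.341 35.577,75.250" fill="none" stroke="#0000ff"/>
  <polyline points="49.179,61.443 34.292,56.272 23.463,49.331 16.692,40.620 13.979,30.137 15.324,17.884" fill="none" stroke="#0000ff"/>
</svg>

Machine Y-up, SVG Y-down with viewBox height 114.786, so y_svg = 114.786 − y_machine; X carries over. Every run uses S826, so all elements get stroke `#0000ff` (cut).

Run 1: The run is open, so emit a `<polyline>` with points (Y-flipped): 88.694,31.029 78.214,45.809 67.663,57.621 57.040,66.465 46.344,72.341 35.577,75.250.

Run 2: The run is open, so emit a `<polyline>` with points (Y-flipped): 49.179,61.443 34.292,56.272 23.463,49.331 16.692,40.620 13.979,30.137 15.324,17.884.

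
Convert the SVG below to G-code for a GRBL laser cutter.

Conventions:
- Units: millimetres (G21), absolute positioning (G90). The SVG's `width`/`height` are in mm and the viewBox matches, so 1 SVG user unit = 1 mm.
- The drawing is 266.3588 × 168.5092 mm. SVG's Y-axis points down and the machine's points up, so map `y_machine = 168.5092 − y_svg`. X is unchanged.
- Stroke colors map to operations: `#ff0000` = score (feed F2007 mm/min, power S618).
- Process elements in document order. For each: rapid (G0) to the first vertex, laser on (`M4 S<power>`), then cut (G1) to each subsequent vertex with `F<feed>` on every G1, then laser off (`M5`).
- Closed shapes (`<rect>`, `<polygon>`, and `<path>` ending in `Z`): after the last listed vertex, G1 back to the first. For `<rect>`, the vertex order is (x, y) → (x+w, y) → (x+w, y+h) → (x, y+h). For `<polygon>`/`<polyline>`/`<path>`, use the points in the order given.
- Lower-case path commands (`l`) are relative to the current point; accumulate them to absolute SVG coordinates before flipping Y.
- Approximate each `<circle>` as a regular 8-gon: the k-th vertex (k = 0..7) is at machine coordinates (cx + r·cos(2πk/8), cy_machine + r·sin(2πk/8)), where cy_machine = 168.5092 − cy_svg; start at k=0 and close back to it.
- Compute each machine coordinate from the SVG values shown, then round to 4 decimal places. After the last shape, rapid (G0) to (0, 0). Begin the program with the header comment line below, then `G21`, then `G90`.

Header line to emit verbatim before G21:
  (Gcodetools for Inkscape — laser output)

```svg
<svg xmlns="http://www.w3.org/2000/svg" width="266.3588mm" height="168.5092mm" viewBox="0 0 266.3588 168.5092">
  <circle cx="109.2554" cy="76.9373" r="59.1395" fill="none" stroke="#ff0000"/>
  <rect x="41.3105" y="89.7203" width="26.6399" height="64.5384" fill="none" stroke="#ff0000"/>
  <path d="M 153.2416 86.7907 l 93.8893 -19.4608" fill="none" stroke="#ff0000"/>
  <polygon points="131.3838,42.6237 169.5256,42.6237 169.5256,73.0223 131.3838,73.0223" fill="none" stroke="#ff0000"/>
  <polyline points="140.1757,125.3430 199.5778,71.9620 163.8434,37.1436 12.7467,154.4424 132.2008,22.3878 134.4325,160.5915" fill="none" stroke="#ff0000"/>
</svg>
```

Since the viewBox matches the mm dimensions, user units are millimetres directly. The only transform is the Y-flip y_m = 168.5092 − y_svg.

Shape 1 is a circle drawn with `<circle>`. Its stroke #ff0000 means score at S618, F2007. After flipping Y the toolpath is (168.3949,91.5719) → (151.0733,133.3898) → (109.2554,150.7114) → (67.4375,133.3898) → (50.1159,91.5719) → (67.4375,49.7540) → (109.2554,32.4324) → (151.0733,49.7540) → (168.3949,91.5719), returning to the start.

Shape 2 is a rectangle drawn with `<rect>`. Its stroke #ff0000 means score at S618, F2007. After flipping Y the toolpath is (41.3105,78.7889) → (67.9504,78.7889) → (67.9504,14.2505) → (41.3105,14.2505) → (41.3105,78.7889), returning to the start.

Shape 3 is a line segment drawn with `<path>`. Its stroke #ff0000 means score at S618, F2007. After flipping Y the toolpath is (153.2416,81.7185) → (247.1309,101.1793).

Shape 4 is a rectangle drawn with `<polygon>`. Its stroke #ff0000 means score at S618, F2007. After flipping Y the toolpath is (131.3838,125.8855) → (169.5256,125.8855) → (169.5256,95.4869) → (131.3838,95.4869) → (131.3838,125.8855), returning to the start.

Shape 5 is a open polyline drawn with `<polyline>`. Its stroke #ff0000 means score at S618, F2007. After flipping Y the toolpath is (140.1757,43.1662) → (199.5778,96.5472) → (163.8434,131.3656) → (12.7467,14.0668) → (132.2008,146.1214) → (134.4325,7.9177).

(Gcodetools for Inkscape — laser output)
G21
G90
G0 X168.3949 Y91.5719
M4 S618
G1 X151.0733 Y133.3898 F2007
G1 X109.2554 Y150.7114 F2007
G1 X67.4375 Y133.3898 F2007
G1 X50.1159 Y91.5719 F2007
G1 X67.4375 Y49.7540 F2007
G1 X109.2554 Y32.4324 F2007
G1 X151.0733 Y49.7540 F2007
G1 X168.3949 Y91.5719 F2007
M5
G0 X41.3105 Y78.7889
M4 S618
G1 X67.9504 Y78.7889 F2007
G1 X67.9504 Y14.2505 F2007
G1 X41.3105 Y14.2505 F2007
G1 X41.3105 Y78.7889 F2007
M5
G0 X153.2416 Y81.7185
M4 S618
G1 X247.1309 Y101.1793 F2007
M5
G0 X131.3838 Y125.8855
M4 S618
G1 X169.5256 Y125.8855 F2007
G1 X169.5256 Y95.4869 F2007
G1 X131.3838 Y95.4869 F2007
G1 X131.3838 Y125.8855 F2007
M5
G0 X140.1757 Y43.1662
M4 S618
G1 X199.5778 Y96.5472 F2007
G1 X163.8434 Y131.3656 F2007
G1 X12.7467 Y14.0668 F2007
G1 X132.2008 Y146.1214 F2007
G1 X134.4325 Y7.9177 F2007
M5
G0 X0.0000 Y0.0000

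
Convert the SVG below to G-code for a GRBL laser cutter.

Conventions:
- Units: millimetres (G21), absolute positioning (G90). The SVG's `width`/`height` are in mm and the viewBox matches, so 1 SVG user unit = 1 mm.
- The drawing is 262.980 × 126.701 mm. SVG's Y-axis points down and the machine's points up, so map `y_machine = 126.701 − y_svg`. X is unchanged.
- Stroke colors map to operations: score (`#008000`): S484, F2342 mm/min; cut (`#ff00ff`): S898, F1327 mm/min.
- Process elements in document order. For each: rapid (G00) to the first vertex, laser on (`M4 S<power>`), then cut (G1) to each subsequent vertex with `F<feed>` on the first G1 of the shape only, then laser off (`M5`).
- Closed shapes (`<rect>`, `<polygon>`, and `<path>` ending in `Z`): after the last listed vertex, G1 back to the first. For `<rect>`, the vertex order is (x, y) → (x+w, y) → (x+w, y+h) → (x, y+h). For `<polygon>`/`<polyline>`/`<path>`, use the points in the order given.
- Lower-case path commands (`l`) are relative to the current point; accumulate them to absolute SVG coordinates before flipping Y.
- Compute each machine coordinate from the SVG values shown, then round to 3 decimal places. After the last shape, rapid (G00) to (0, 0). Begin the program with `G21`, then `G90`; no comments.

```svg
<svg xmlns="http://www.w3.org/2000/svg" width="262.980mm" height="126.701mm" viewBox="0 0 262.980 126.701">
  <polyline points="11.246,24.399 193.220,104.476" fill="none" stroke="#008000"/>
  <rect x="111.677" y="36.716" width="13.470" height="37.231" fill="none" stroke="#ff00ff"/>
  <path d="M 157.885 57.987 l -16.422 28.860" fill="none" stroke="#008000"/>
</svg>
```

G21
G90
G00 X11.246 Y102.302
M4 S484
G1 X193.220 Y22.225 F2342
M5
G00 X111.677 Y89.985
M4 S898
G1 X125.147 Y89.985 F1327
G1 X125.147 Y52.754
G1 X111.677 Y52.754
G1 X111.677 Y89.985
M5
G00 X157.885 Y68.714
M4 S484
G1 X141.463 Y39.854 F2342
M5
G00 X0.000 Y0.000

1 u = 1 mm; y_m = 126.701 − y.

[1] `<polyline>` line segment, #008000→score S484 F2342: (11.246,102.302) → (193.220,22.225)

[2] `<rect>` rectangle, #ff00ff→cut S898 F1327: (111.677,89.985) → (125.147,89.985) → (125.147,52.754) → (111.677,52.754) → (111.677,89.985) (closed)

[3] `<path>` line segment, #008000→score S484 F2342: (157.885,68.714) → (141.463,39.854)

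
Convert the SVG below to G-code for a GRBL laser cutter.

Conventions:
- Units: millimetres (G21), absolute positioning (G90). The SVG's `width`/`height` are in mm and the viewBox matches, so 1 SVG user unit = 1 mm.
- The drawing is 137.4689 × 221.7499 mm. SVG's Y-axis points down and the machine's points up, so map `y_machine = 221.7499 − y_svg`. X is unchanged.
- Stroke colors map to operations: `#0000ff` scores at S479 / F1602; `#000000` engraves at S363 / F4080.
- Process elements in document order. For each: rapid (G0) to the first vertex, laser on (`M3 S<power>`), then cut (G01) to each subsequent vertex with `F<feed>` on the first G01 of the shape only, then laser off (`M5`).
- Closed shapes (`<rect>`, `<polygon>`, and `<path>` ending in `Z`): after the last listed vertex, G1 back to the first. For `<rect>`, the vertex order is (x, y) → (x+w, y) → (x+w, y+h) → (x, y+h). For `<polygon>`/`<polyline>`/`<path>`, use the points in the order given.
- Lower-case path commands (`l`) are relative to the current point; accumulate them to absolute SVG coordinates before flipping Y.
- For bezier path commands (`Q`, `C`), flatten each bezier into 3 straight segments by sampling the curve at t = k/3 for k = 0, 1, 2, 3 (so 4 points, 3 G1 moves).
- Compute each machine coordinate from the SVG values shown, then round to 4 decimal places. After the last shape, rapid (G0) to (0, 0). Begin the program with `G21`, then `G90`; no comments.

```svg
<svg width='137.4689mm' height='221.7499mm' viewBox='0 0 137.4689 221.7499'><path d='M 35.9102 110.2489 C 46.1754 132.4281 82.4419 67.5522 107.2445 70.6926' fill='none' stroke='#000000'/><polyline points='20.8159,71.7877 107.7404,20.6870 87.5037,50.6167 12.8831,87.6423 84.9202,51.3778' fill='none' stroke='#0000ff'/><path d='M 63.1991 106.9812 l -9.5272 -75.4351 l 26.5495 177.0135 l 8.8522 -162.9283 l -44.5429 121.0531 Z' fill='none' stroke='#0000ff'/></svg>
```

G21
G90
G0 X35.9102 Y111.5010
M3 S363
G01 X53.4549 Y112.5968 F4080
G01 X80.0082 Y137.2690
G01 X107.2445 Y151.0573
M5
G0 X20.8159 Y149.9622
M3 S479
G01 X107.7404 Y201.0629 F1602
G01 X87.5037 Y171.1332
G01 X12.8831 Y134.1076
G01 X84.9202 Y170.3721
M5
G0 X63.1991 Y114.7687
M3 S479
G01 X53.6719 Y190.2038 F1602
G01 X80.2214 Y13.1903
G01 X89.0736 Y176.1186
G01 X44.5307 Y55.0655
G01 X63.1991 Y114.7687
M5
G0 X0.0000 Y0.0000

viewBox `0 0 137.4689 221.7499` with mm width/height → 1 unit = 1 mm. Flip: y_m = 221.7499 − y_svg.

**Shape 1** — `<path>` cubic bezier, stroke `#000000` → engrave (S363, F4080). Control points (SVG): P0=(35.9102,110.2489), P1=(46.1754,132.4281), P2=(82.4419,67.5522), P3=(107.2445,70.6926); sampled at t=k/3. Machine vertices: (35.9102,111.5010) → (53.4549,112.5968) → (80.0082,137.2690) → (107.2445,151.0573). Open path.

**Shape 2** — `<polyline>` open polyline, stroke `#0000ff` → score (S479, F1602). Machine vertices: (20.8159,149.9622) → (107.7404,201.0629) → (87.5037,171.1332) → (12.8831,134.1076) → (84.9202,170.3721). Open path.

**Shape 3** — `<path>` closed polygon, stroke `#0000ff` → score (S479, F1602). Machine vertices: (63.1991,114.7687) → (53.6719,190.2038) → (80.2214,13.1903) → (89.0736,176.1186) → (44.5307,55.0655) → (63.1991,114.7687). Closed: final G1 returns to the first vertex.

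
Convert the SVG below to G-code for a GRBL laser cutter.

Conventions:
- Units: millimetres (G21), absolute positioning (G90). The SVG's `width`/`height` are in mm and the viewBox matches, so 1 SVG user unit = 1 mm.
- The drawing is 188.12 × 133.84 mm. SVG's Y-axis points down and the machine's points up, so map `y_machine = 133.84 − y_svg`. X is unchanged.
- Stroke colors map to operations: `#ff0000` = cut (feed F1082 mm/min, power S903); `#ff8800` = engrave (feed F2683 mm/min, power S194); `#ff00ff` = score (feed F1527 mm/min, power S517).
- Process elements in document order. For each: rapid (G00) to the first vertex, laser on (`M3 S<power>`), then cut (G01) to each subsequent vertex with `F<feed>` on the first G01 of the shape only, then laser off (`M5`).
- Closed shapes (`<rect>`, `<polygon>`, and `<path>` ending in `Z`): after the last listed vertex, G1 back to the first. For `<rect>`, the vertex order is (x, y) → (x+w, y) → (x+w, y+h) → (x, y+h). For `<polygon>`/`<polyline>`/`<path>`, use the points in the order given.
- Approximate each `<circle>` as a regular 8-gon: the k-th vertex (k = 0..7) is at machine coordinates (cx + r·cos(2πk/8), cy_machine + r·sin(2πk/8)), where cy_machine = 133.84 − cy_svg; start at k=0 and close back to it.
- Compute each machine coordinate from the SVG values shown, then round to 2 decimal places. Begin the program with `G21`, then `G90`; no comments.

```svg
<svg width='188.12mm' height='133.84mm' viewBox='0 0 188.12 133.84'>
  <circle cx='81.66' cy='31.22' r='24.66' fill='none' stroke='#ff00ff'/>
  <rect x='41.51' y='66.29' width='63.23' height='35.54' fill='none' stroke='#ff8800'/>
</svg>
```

G21
G90
G00 X106.32 Y102.62
M3 S517
G01 X99.10 Y120.06 F1527
G01 X81.66 Y127.28
G01 X64.22 Y120.06
G01 X57.00 Y102.62
G01 X64.22 Y85.18
G01 X81.66 Y77.96
G01 X99.10 Y85.18
G01 X106.32 Y102.62
M5
G00 X41.51 Y67.55
M3 S194
G01 X104.74 Y67.55 F2683
G01 X104.74 Y32.01
G01 X41.51 Y32.01
G01 X41.51 Y67.55
M5

viewBox `0 0 188.12 133.84` with mm width/height → 1 unit = 1 mm. Flip: y_m = 133.84 − y_svg.

**Shape 1** — `<circle>` circle, stroke `#ff00ff` → score (S517, F1527). Machine vertices: (106.32,102.62) → (99.10,120.06) → (81.66,127.28) → (64.22,120.06) → (57.00,102.62) → (64.22,85.18) → (81.66,77.96) → (99.10,85.18) → (106.32,102.62). Closed: final G1 returns to the first vertex.

**Shape 2** — `<rect>` rectangle, stroke `#ff8800` → engrave (S194, F2683). Machine vertices: (41.51,67.55) → (104.74,67.55) → (104.74,32.01) → (41.51,32.01) → (41.51,67.55). Closed: final G1 returns to the first vertex.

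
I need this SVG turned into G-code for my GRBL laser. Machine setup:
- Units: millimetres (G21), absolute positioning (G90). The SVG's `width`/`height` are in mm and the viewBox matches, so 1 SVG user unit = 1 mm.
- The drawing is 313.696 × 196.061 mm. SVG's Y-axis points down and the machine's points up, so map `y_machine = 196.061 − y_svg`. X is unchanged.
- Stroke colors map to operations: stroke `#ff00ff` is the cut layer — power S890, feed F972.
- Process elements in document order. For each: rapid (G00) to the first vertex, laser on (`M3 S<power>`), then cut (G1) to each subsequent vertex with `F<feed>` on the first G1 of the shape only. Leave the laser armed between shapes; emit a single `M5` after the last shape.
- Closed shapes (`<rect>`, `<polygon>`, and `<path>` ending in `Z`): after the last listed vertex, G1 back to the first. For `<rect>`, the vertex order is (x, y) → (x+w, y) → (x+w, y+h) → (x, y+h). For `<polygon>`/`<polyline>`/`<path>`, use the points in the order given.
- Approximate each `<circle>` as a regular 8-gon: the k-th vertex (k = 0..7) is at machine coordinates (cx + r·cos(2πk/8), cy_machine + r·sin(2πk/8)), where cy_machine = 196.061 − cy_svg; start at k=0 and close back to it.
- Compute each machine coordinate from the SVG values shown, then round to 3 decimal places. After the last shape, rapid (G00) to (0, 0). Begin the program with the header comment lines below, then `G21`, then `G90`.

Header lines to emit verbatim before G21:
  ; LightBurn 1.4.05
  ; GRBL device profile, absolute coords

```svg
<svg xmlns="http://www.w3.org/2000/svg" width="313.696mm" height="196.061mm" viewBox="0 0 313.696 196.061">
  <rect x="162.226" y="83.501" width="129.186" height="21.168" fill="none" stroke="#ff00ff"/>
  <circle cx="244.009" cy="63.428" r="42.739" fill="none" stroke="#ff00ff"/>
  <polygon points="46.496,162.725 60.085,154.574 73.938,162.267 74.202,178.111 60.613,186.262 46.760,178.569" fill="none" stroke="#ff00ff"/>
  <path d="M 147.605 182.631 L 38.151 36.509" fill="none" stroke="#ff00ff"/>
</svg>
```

; LightBurn 1.4.05
; GRBL device profile, absolute coords
G21
G90
G00 X162.226 Y112.560
M3 S890
G1 X291.412 Y112.560 F972
G1 X291.412 Y91.392
G1 X162.226 Y91.392
G1 X162.226 Y112.560
G00 X286.748 Y132.633
M3 S890
G1 X274.230 Y162.854 F972
G1 X244.009 Y175.372
G1 X213.788 Y162.854
G1 X201.270 Y132.633
G1 X213.788 Y102.412
G1 X244.009 Y89.894
G1 X274.230 Y102.412
G1 X286.748 Y132.633
G00 X46.496 Y33.336
M3 S890
G1 X60.085 Y41.487 F972
G1 X73.938 Y33.794
G1 X74.202 Y17.950
G1 X60.613 Y9.799
G1 X46.760 Y17.492
G1 X46.496 Y33.336
G00 X147.605 Y13.430
M3 S890
G1 X38.151 Y159.552 F972
M5
G00 X0.000 Y0.000

Since the viewBox matches the mm dimensions, user units are millimetres directly. The only transform is the Y-flip y_m = 196.061 − y_svg.

Shape 1 is a rectangle drawn with `<rect>`. Its stroke #ff00ff means cut at S890, F972. After flipping Y the toolpath is (162.226,112.560) → (291.412,112.560) → (291.412,91.392) → (162.226,91.392) → (162.226,112.560), returning to the start.

Shape 2 is a circle drawn with `<circle>`. Its stroke #ff00ff means cut at S890, F972. After flipping Y the toolpath is (286.748,132.633) → (274.230,162.854) → (244.009,175.372) → (213.788,162.854) → (201.270,132.633) → (213.788,102.412) → (244.009,89.894) → (274.230,102.412) → (286.748,132.633), returning to the start.

Shape 3 is a regular polygon drawn with `<polygon>`. Its stroke #ff00ff means cut at S890, F972. After flipping Y the toolpath is (46.496,33.336) → (60.085,41.487) → (73.938,33.794) → (74.202,17.950) → (60.613,9.799) → (46.760,17.492) → (46.496,33.336), returning to the start.

Shape 4 is a line segment drawn with `<path>`. Its stroke #ff00ff means cut at S890, F972. After flipping Y the toolpath is (147.605,13.430) → (38.151,159.552).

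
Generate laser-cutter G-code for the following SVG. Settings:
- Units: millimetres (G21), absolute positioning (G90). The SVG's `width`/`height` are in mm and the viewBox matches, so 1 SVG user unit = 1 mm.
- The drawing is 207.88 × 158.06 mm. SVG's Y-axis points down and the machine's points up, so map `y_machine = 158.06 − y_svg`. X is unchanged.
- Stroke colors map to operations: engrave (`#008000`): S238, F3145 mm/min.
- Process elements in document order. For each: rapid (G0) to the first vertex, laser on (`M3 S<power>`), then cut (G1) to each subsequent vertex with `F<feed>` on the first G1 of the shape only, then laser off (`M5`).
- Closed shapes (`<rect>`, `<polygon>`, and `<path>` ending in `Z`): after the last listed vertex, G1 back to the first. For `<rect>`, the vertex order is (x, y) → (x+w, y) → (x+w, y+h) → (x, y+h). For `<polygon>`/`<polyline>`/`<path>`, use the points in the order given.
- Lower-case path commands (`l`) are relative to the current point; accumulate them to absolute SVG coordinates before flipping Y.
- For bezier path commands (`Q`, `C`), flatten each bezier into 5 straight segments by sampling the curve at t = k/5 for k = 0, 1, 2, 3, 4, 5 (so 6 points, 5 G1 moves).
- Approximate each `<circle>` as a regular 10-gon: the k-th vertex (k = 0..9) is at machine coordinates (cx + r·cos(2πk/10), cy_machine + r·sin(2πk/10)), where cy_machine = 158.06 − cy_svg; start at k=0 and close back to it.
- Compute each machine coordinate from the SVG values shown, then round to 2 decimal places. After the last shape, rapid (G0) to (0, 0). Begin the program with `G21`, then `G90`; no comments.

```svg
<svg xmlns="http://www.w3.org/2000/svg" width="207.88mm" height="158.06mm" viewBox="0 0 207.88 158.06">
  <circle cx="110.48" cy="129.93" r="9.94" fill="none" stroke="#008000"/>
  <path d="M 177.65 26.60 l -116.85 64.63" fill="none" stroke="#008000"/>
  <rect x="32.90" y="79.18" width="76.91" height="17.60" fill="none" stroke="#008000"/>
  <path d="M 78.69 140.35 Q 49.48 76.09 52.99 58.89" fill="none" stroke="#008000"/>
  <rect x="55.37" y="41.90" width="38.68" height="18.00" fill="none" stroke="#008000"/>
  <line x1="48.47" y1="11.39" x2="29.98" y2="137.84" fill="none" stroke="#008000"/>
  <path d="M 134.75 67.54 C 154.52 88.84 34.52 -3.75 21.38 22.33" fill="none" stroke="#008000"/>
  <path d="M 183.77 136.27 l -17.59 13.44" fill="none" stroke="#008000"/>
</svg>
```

G21
G90
G0 X120.42 Y28.13
M3 S238
G1 X118.52 Y33.97 F3145
G1 X113.55 Y37.58
G1 X107.41 Y37.58
G1 X102.44 Y33.97
G1 X100.54 Y28.13
G1 X102.44 Y22.29
G1 X107.41 Y18.68
G1 X113.55 Y18.68
G1 X118.52 Y22.29
G1 X120.42 Y28.13
M5
G0 X177.65 Y131.46
M3 S238
G1 X60.80 Y66.83 F3145
M5
G0 X32.90 Y78.88
M3 S238
G1 X109.81 Y78.88 F3145
G1 X109.81 Y61.28
G1 X32.90 Y61.28
G1 X32.90 Y78.88
M5
G0 X78.69 Y17.71
M3 S238
G1 X68.31 Y41.53 F3145
G1 X60.56 Y61.59
G1 X55.42 Y77.88
G1 X52.89 Y90.41
G1 X52.99 Y99.17
M5
G0 X55.37 Y116.16
M3 S238
G1 X94.05 Y116.16 F3145
G1 X94.05 Y98.16
G1 X55.37 Y98.16
G1 X55.37 Y116.16
M5
G0 X48.47 Y146.67
M3 S238
G1 X29.98 Y20.22 F3145
M5
G0 X134.75 Y90.52
M3 S238
G1 X131.81 Y89.55 F3145
G1 X107.17 Y104.74
G1 X72.66 Y124.95
G1 X40.11 Y139.00
G1 X21.38 Y135.73
M5
G0 X183.77 Y21.79
M3 S238
G1 X166.18 Y8.35 F3145
M5
G0 X0.00 Y0.00

1 u = 1 mm; y_m = 158.06 − y.

[1] `<circle>` circle, #008000→engrave S238 F3145: (120.42,28.13) → (118.52,33.97) → (113.55,37.58) → (107.41,37.58) → (102.44,33.97) → (100.54,28.13) → (102.44,22.29) → (107.41,18.68) → (113.55,18.68) → (118.52,22.29) → (120.42,28.13) (closed)

[2] `<path>` line segment, #008000→engrave S238 F3145: (177.65,131.46) → (60.80,66.83)

[3] `<rect>` rectangle, #008000→engrave S238 F3145: (32.90,78.88) → (109.81,78.88) → (109.81,61.28) → (32.90,61.28) → (32.90,78.88) (closed)

[4] `<path>` quadratic bezier, #008000→engrave S238 F3145: (78.69,17.71) → (68.31,41.53) → (60.56,61.59) → (55.42,77.88) → (52.89,90.41) → (52.99,99.17)

[5] `<rect>` rectangle, #008000→engrave S238 F3145: (55.37,116.16) → (94.05,116.16) → (94.05,98.16) → (55.37,98.16) → (55.37,116.16) (closed)

[6] `<line>` line segment, #008000→engrave S238 F3145: (48.47,146.67) → (29.98,20.22)

[7] `<path>` cubic bezier, #008000→engrave S238 F3145: (134.75,90.52) → (131.81,89.55) → (107.17,104.74) → (72.66,124.95) → (40.11,139.00) → (21.38,135.73)

[8] `<path>` line segment, #008000→engrave S238 F3145: (183.77,21.79) → (166.18,8.35)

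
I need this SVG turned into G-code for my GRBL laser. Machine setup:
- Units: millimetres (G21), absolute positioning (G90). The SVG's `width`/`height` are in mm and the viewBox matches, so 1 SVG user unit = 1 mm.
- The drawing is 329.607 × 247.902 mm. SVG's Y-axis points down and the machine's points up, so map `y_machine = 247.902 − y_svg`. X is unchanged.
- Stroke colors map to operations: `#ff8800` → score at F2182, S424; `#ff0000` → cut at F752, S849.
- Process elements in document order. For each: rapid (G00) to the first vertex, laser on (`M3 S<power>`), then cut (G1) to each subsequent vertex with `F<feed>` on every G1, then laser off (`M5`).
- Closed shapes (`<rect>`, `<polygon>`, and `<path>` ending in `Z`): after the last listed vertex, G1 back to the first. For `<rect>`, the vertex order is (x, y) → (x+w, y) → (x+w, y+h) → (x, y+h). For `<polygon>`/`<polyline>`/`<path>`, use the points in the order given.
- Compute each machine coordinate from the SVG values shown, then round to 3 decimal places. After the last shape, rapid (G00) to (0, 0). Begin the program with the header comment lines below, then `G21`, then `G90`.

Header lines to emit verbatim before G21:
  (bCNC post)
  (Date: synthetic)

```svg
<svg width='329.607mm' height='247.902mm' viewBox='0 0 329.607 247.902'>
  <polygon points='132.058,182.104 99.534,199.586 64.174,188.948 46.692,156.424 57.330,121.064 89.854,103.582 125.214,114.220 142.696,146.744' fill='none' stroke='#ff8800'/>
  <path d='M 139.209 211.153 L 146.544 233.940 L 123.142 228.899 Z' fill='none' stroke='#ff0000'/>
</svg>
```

(bCNC post)
(Date: synthetic)
G21
G90
G00 X132.058 Y65.798
M3 S424
G1 X99.534 Y48.316 F2182
G1 X64.174 Y58.954 F2182
G1 X46.692 Y91.478 F2182
G1 X57.330 Y126.838 F2182
G1 X89.854 Y144.320 F2182
G1 X125.214 Y133.682 F2182
G1 X142.696 Y101.158 F2182
G1 X132.058 Y65.798 F2182
M5
G00 X139.209 Y36.749
M3 S849
G1 X146.544 Y13.962 F752
G1 X123.142 Y19.003 F752
G1 X139.209 Y36.749 F752
M5
G00 X0.000 Y0.000

viewBox `0 0 329.607 247.902` with mm width/height → 1 unit = 1 mm. Flip: y_m = 247.902 − y_svg.

**Shape 1** — `<polygon>` regular polygon, stroke `#ff8800` → score (S424, F2182). Machine vertices: (132.058,65.798) → (99.534,48.316) → (64.174,58.954) → (46.692,91.478) → (57.330,126.838) → (89.854,144.320) → (125.214,133.682) → (142.696,101.158) → (132.058,65.798). Closed: final G1 returns to the first vertex.

**Shape 2** — `<path>` regular polygon, stroke `#ff0000` → cut (S849, F752). Machine vertices: (139.209,36.749) → (146.544,13.962) → (123.142,19.003) → (139.209,36.749). Closed: final G1 returns to the first vertex.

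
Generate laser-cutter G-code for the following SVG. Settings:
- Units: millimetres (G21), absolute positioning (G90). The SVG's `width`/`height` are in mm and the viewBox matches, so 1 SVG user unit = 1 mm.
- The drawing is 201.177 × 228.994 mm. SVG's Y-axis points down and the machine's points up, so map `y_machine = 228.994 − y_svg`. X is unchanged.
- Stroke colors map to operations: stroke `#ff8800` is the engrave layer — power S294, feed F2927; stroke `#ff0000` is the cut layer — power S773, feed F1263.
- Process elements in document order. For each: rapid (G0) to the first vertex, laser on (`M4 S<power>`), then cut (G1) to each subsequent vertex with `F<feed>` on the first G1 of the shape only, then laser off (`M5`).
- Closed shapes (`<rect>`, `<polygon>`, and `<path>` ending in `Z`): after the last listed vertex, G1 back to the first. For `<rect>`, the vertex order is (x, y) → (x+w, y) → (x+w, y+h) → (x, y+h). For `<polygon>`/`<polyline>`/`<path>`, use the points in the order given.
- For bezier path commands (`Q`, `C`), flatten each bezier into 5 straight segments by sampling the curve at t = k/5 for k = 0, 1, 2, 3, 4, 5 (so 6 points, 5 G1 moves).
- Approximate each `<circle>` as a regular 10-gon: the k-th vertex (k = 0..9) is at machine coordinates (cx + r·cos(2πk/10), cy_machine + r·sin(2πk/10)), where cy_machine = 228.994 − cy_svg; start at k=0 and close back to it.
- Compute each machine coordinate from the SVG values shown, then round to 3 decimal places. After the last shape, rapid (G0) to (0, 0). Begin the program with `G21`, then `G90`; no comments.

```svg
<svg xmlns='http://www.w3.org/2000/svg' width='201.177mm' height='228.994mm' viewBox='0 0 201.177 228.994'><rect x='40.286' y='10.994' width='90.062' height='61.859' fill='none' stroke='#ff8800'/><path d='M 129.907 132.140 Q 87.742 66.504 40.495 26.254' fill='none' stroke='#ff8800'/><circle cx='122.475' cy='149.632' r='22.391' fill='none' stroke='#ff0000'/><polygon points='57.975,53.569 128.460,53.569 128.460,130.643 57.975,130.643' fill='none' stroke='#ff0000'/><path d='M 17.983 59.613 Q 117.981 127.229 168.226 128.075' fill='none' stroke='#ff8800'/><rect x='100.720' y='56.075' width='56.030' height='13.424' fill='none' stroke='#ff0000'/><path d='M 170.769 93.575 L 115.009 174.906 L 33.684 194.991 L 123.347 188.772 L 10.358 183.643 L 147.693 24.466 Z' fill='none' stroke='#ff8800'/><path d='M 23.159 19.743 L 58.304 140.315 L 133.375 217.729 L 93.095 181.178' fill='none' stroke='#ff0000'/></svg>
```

G21
G90
G0 X40.286 Y218.000
M4 S294
G1 X130.348 Y218.000 F2927
G1 X130.348 Y156.141
G1 X40.286 Y156.141
G1 X40.286 Y218.000
M5
G0 X129.907 Y96.854
M4 S294
G1 X112.838 Y122.093 F2927
G1 X95.362 Y145.301
G1 X77.479 Y166.478
G1 X59.191 Y185.625
G1 X40.495 Y202.740
M5
G0 X144.866 Y79.362
M4 S773
G1 X140.590 Y92.523 F1263
G1 X129.394 Y100.657
G1 X115.556 Y100.657
G1 X104.360 Y92.523
G1 X100.084 Y79.362
G1 X104.360 Y66.201
G1 X115.556 Y58.067
G1 X129.394 Y58.067
G1 X140.590 Y66.201
G1 X144.866 Y79.362
M5
G0 X57.975 Y175.425
M4 S773
G1 X128.460 Y175.425 F1263
G1 X128.460 Y98.351
G1 X57.975 Y98.351
G1 X57.975 Y175.425
M5
G0 X17.983 Y169.381
M4 S294
G1 X55.992 Y145.005 F2927
G1 X90.021 Y125.971
G1 X120.070 Y112.279
G1 X146.138 Y103.928
G1 X168.226 Y100.919
M5
G0 X100.720 Y172.919
M4 S773
G1 X156.750 Y172.919 F1263
G1 X156.750 Y159.495
G1 X100.720 Y159.495
G1 X100.720 Y172.919
M5
G0 X170.769 Y135.419
M4 S294
G1 X115.009 Y54.088 F2927
G1 X33.684 Y34.003
G1 X123.347 Y40.222
G1 X10.358 Y45.351
G1 X147.693 Y204.528
G1 X170.769 Y135.419
M5
G0 X23.159 Y209.251
M4 S773
G1 X58.304 Y88.679 F1263
G1 X133.375 Y11.265
G1 X93.095 Y47.816
M5
G0 X0.000 Y0.000

Since the viewBox matches the mm dimensions, user units are millimetres directly. The only transform is the Y-flip y_m = 228.994 − y_svg.

Shape 1 is a rectangle drawn with `<rect>`. Its stroke #ff8800 means engrave at S294, F2927. After flipping Y the toolpath is (40.286,218.000) → (130.348,218.000) → (130.348,156.141) → (40.286,156.141) → (40.286,218.000), returning to the start.

Shape 2 is a quadratic bezier drawn with `<path>`. Its stroke #ff8800 means engrave at S294, F2927. After flipping Y the toolpath is (129.907,96.854) → (112.838,122.093) → (95.362,145.301) → (77.479,166.478) → (59.191,185.625) → (40.495,202.740).

Shape 3 is a circle drawn with `<circle>`. Its stroke #ff0000 means cut at S773, F1263. After flipping Y the toolpath is (144.866,79.362) → (140.590,92.523) → (129.394,100.657) → (115.556,100.657) → (104.360,92.523) → (100.084,79.362) → (104.360,66.201) → (115.556,58.067) → (129.394,58.067) → (140.590,66.201) → (144.866,79.362), returning to the start.

Shape 4 is a rectangle drawn with `<polygon>`. Its stroke #ff0000 means cut at S773, F1263. After flipping Y the toolpath is (57.975,175.425) → (128.460,175.425) → (128.460,98.351) → (57.975,98.351) → (57.975,175.425), returning to the start.

Shape 5 is a quadratic bezier drawn with `<path>`. Its stroke #ff8800 means engrave at S294, F2927. After flipping Y the toolpath is (17.983,169.381) → (55.992,145.005) → (90.021,125.971) → (120.070,112.279) → (146.138,103.928) → (168.226,100.919).

Shape 6 is a rectangle drawn with `<rect>`. Its stroke #ff0000 means cut at S773, F1263. After flipping Y the toolpath is (100.720,172.919) → (156.750,172.919) → (156.750,159.495) → (100.720,159.495) → (100.720,172.919), returning to the start.

Shape 7 is a closed polygon drawn with `<path>`. Its stroke #ff8800 means engrave at S294, F2927. After flipping Y the toolpath is (170.769,135.419) → (115.009,54.088) → (33.684,34.003) → (123.347,40.222) → (10.358,45.351) → (147.693,204.528) → (170.769,135.419), returning to the start.

Shape 8 is a open polyline drawn with `<path>`. Its stroke #ff0000 means cut at S773, F1263. After flipping Y the toolpath is (23.159,209.251) → (58.304,88.679) → (133.375,11.265) → (93.095,47.816).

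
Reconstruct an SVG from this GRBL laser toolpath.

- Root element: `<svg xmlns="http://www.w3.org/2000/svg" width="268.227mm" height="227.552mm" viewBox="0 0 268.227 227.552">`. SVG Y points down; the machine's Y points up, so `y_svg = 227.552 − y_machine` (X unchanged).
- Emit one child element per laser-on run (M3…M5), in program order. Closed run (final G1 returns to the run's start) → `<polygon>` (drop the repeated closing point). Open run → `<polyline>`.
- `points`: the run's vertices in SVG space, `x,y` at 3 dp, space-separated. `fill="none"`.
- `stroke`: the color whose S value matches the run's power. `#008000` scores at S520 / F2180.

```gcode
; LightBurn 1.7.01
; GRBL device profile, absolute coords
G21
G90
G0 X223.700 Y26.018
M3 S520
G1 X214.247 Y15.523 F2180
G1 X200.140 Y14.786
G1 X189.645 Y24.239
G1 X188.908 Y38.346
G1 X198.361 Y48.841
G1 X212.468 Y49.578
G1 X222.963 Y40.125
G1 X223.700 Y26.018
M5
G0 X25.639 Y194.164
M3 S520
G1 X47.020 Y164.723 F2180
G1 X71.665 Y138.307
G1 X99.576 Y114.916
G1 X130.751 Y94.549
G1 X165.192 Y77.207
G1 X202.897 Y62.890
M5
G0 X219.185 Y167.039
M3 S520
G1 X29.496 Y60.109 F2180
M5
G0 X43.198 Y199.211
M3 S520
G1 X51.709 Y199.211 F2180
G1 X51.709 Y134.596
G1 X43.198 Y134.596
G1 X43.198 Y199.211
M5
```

Machine Y-up, SVG Y-down with viewBox height 227.552, so y_svg = 227.552 − y_machine; X carries over. Every run uses S520, so all elements get stroke `#008000` (score).

Run 1: The run returns to its start, so emit a `<polygon>` with points (Y-flipped): 223.700,201.534 214.247,212.029 200.140,212.766 189.645,203.313 188.908,189.206 198.361,178.711 212.468,177.974 222.963,187.427.

Run 2: The run is open, so emit a `<polyline>` with points (Y-flipped): 25.639,33.388 47.020,62.829 71.665,89.245 99.576,112.636 130.751,133.003 165.192,150.345 202.897,164.662.

Run 3: The run is open, so emit a `<polyline>` with points (Y-flipped): 219.185,60.513 29.496,167.443.

Run 4: The run returns to its start, so emit a `<polygon>` with points (Y-flipped): 43.198,28.341 51.709,28.341 51.709,92.956 43.198,92.956.

<svg xmlns="http://www.w3.org/2000/svg" width="268.227mm" height="227.552mm" viewBox="0 0 268.227 227.552">
  <polygon points="223.700,201.534 214.247,212.029 200.140,212.766 189.645,203.313 188.908,189.206 198.361,178.711 212.468,177.974 222.963,187.427" fill="none" stroke="#008000"/>
  <polyline points="25.639,33.388 47.020,62.829 71.665,89.245 99.576,112.636 130.751,133.003 165.192,150.345 202.897,164.662" fill="none" stroke="#008000"/>
  <polyline points="219.185,60.513 29.496,167.443" fill="none" stroke="#008000"/>
  <polygon points="43.198,28.341 51.709,28.341 51.709,92.956 43.198,92.956" fill="none" stroke="#008000"/>
</svg>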